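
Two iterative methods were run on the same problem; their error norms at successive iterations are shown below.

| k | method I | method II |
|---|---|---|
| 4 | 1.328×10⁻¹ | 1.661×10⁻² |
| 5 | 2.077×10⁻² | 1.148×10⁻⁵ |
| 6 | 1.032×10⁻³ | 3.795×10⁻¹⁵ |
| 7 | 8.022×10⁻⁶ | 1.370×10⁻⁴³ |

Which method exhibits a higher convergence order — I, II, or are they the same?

Method I: p ≈ ln(8.022×10⁻⁶/1.032×10⁻³)/ln(1.032×10⁻³/2.077×10⁻²) ≈ 1.62.
Method II: p ≈ ln(1.370×10⁻⁴³/3.795×10⁻¹⁵)/ln(3.795×10⁻¹⁵/1.148×10⁻⁵) ≈ 3.00.
Method II has the higher order (≈3.0 vs ≈1.6).

II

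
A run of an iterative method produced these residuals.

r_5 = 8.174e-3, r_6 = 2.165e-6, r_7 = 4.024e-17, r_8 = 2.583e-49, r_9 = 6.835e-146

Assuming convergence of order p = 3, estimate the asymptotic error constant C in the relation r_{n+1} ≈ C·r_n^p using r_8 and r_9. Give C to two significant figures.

C ≈ r_9 / r_8^3
  = 6.835e-146 / (2.583e-49)^3
  = 6.835e-146 / 1.72335e-146 ≈ 3.9661

4.0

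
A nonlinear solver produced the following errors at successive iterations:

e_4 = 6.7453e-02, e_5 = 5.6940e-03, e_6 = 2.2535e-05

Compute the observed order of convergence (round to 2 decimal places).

2.24

p ≈ ln(e_6/e_5) / ln(e_5/e_4)
  = ln(2.2535e-05/5.6940e-03) / ln(5.6940e-03/6.7453e-02)
  = ln(0.00395767) / ln(0.0844143)
  = -5.53210 / -2.47202 ≈ 2.23789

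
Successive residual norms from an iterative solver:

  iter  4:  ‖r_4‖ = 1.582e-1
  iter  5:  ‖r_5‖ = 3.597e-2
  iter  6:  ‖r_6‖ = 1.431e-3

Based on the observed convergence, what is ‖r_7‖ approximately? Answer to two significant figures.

1.3e-6

First estimate the order: p ≈ ln(‖r_6‖/‖r_5‖) / ln(‖r_5‖/‖r_4‖) = ln(1.431e-3/3.597e-2)/ln(3.597e-2/1.582e-1) = ln(0.0397832)/ln(0.22737) ≈ 2.1769.
Then ‖r_7‖ ≈ ‖r_6‖·(‖r_6‖/‖r_5‖)^p = 1.431e-3·(0.0397832)^2.1769 = 1.431e-3·0.000894718 ≈ 1.28e-06.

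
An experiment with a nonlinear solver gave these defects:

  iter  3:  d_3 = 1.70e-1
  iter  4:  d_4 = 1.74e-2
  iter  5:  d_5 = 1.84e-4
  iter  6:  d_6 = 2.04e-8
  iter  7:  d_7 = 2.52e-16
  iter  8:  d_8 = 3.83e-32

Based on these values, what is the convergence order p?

Consecutive ratios: d_8/d_7 = 3.83e-32/2.52e-16 = 1.51984e-16, d_7/d_6 = 2.52e-16/2.04e-8 = 1.23529e-08.
p ≈ ln(1.51984e-16)/ln(1.23529e-08) = -36.4228/-18.2094 ≈ 2.00.
So the convergence is quadratic (order 2).

2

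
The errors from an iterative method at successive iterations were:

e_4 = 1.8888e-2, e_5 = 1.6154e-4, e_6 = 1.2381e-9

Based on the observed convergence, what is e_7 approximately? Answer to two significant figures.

First estimate the order: p ≈ ln(e_6/e_5) / ln(e_5/e_4) = ln(1.2381e-9/1.6154e-4)/ln(1.6154e-4/1.8888e-2) = ln(7.66436e-06)/ln(0.00855252) ≈ 2.4738.
Then e_7 ≈ e_6·(e_6/e_5)^p = 1.2381e-9·(7.66436e-06)^2.4738 = 1.2381e-9·2.2142e-13 ≈ 2.741e-22.

2.7e-22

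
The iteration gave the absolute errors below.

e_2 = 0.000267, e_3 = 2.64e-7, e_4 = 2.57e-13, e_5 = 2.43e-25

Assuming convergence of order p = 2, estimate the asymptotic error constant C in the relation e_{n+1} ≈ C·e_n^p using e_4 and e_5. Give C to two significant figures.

C ≈ e_5 / e_4^2
  = 2.43e-25 / (2.57e-13)^2
  = 2.43e-25 / 6.6049e-26 ≈ 3.6791

3.7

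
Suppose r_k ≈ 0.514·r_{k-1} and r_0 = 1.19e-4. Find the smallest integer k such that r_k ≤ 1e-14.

After k steps, r_k ≈ 1.19e-4·0.514^k.
Need 0.514^k ≤ 1e-14/1.19e-4 = 8.40336e-11.
k ≥ ln(8.40336e-11)/ln(0.514) = -23.1998/-0.66553 = 34.859.
Smallest integer k = 35.

35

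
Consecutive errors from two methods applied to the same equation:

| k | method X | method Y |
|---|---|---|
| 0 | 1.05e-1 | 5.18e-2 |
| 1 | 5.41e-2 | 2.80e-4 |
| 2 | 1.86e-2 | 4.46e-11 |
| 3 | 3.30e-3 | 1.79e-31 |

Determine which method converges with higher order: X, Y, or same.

Y

Method X: p ≈ ln(3.30e-3/1.86e-2)/ln(1.86e-2/5.41e-2) ≈ 1.62.
Method Y: p ≈ ln(1.79e-31/4.46e-11)/ln(4.46e-11/2.80e-4) ≈ 3.00.
Method Y has the higher order (≈3.0 vs ≈1.6).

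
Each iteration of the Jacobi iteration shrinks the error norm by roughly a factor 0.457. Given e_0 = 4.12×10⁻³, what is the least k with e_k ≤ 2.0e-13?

31

After k steps, e_k ≈ 4.12×10⁻³·0.457^k.
Need 0.457^k ≤ 2.0e-13/4.12×10⁻³ = 4.85437e-11.
k ≥ ln(4.85437e-11)/ln(0.457) = -23.7486/-0.78307 = 30.328.
Smallest integer k = 31.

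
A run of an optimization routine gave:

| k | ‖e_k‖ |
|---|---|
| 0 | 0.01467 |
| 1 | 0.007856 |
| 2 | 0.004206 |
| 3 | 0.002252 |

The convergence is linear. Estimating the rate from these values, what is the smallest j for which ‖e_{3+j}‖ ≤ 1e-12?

Rate ρ ≈ ‖e_3‖/‖e_2‖ = 0.002252/0.004206 = 0.5354.
After j more steps, ‖e_{3+j}‖ ≈ 0.002252·ρ^j; need ρ^j ≤ 1e-12/0.002252 = 4.4405e-10.
j ≥ ln(4.4405e-10)/ln(0.5354) = -21.5351/-0.62474 = 34.470.
So 35 more iterations are needed.

35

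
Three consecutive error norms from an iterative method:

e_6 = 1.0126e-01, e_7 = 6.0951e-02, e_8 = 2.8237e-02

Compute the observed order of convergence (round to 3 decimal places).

1.516

p ≈ ln(e_8/e_7) / ln(e_7/e_6)
  = ln(2.8237e-02/6.0951e-02) / ln(6.0951e-02/1.0126e-01)
  = ln(0.463274) / ln(0.601926)
  = -0.769437 / -0.507621 ≈ 1.515771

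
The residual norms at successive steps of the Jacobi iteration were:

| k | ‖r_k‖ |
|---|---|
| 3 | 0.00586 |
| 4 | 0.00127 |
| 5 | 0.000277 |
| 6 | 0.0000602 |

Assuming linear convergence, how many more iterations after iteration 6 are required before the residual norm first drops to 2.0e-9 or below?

Rate ρ ≈ ‖r_6‖/‖r_5‖ = 0.0000602/0.000277 = 0.2173.
After j more steps, ‖r_{6+j}‖ ≈ 0.0000602·ρ^j; need ρ^j ≤ 2.0e-9/0.0000602 = 3.32226e-05.
j ≥ ln(3.32226e-05)/ln(0.2173) = -10.3123/-1.52648 = 6.756.
So 7 more iterations are needed.

7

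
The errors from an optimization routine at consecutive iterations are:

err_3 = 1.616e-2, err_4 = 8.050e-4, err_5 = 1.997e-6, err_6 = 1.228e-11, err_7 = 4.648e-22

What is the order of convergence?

2

Consecutive ratios: err_7/err_6 = 4.648e-22/1.228e-11 = 3.78502e-11, err_6/err_5 = 1.228e-11/1.997e-6 = 6.14922e-06.
p ≈ ln(3.78502e-11)/ln(6.14922e-06) = -23.9974/-11.9992 ≈ 2.00.
So the convergence is quadratic (order 2).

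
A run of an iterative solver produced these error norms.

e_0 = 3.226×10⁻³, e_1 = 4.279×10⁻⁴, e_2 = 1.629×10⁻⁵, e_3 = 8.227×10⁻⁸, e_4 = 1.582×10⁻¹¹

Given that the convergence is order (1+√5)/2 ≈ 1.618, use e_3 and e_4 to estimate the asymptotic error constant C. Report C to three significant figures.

4.60

C ≈ e_4 / e_3^1.618
  = 1.582×10⁻¹¹ / (8.227×10⁻⁸)^1.618
  = 1.582×10⁻¹¹ / 3.4424e-12 ≈ 4.5956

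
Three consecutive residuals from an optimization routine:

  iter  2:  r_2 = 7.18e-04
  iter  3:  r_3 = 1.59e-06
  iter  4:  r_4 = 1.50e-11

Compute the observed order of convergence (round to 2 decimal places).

1.89

p ≈ ln(r_4/r_3) / ln(r_3/r_2)
  = ln(1.50e-11/1.59e-06) / ln(1.59e-06/7.18e-04)
  = ln(9.43396e-06) / ln(0.00221448)
  = -11.57119 / -6.11274 ≈ 1.89296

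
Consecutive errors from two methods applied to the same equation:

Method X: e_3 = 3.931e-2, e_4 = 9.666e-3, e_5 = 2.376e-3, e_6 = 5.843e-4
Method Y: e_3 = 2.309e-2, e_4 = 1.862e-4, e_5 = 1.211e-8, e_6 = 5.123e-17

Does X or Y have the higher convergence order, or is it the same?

Y

Method X: p ≈ ln(5.843e-4/2.376e-3)/ln(2.376e-3/9.666e-3) ≈ 1.00.
Method Y: p ≈ ln(5.123e-17/1.211e-8)/ln(1.211e-8/1.862e-4) ≈ 2.00.
Method Y has the higher order (≈2.0 vs ≈1.0).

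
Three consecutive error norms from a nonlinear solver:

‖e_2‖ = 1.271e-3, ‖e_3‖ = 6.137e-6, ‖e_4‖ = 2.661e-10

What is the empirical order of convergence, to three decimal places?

1.884

p ≈ ln(‖e_4‖/‖e_3‖) / ln(‖e_3‖/‖e_2‖)
  = ln(2.661e-10/6.137e-6) / ln(6.137e-6/1.271e-3)
  = ln(4.33599e-05) / ln(0.00482848)
  = -10.045976 / -5.333224 ≈ 1.883659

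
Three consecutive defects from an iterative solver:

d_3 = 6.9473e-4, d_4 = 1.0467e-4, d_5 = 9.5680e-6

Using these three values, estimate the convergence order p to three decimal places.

1.264

p ≈ ln(d_5/d_4) / ln(d_4/d_3)
  = ln(9.5680e-6/1.0467e-4) / ln(1.0467e-4/6.9473e-4)
  = ln(0.0914111) / ln(0.150663)
  = -2.392388 / -1.892710 ≈ 1.264001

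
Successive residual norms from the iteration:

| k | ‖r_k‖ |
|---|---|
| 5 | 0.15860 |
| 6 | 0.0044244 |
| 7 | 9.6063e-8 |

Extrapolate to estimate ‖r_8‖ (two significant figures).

First estimate the order: p ≈ ln(‖r_7‖/‖r_6‖) / ln(‖r_6‖/‖r_5‖) = ln(9.6063e-8/0.0044244)/ln(0.0044244/0.15860) = ln(2.17121e-05)/ln(0.0278966) ≈ 3.0000.
Then ‖r_8‖ ≈ ‖r_7‖·(‖r_7‖/‖r_6‖)^p = 9.6063e-8·(2.17121e-05)^3.0000 = 9.6063e-8·1.02354e-14 ≈ 9.832e-22.

9.8e-22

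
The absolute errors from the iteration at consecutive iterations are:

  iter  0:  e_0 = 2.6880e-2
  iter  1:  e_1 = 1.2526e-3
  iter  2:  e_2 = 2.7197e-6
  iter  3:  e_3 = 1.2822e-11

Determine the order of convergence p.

Consecutive ratios: e_3/e_2 = 1.2822e-11/2.7197e-6 = 4.71449e-06, e_2/e_1 = 2.7197e-6/1.2526e-3 = 0.00217124.
p ≈ ln(4.71449e-06)/ln(0.00217124) = -12.2649/-6.1325 ≈ 2.00.
So the convergence is quadratic (order 2).

2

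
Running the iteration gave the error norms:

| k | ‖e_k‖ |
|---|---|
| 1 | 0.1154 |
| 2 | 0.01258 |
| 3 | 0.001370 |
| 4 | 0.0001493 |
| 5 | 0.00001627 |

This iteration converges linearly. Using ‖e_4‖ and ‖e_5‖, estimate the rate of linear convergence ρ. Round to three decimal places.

ρ ≈ ‖e_5‖/‖e_4‖ = 0.00001627/0.0001493 = 0.10898

0.109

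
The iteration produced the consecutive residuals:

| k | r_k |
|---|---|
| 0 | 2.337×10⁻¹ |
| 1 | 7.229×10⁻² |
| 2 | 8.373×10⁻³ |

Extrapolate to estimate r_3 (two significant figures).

First estimate the order: p ≈ ln(r_2/r_1) / ln(r_1/r_0) = ln(8.373×10⁻³/7.229×10⁻²)/ln(7.229×10⁻²/2.337×10⁻¹) = ln(0.115825)/ln(0.309328) ≈ 1.8372.
Then r_3 ≈ r_2·(r_2/r_1)^p = 8.373×10⁻³·(0.115825)^1.8372 = 8.373×10⁻³·0.0190554 ≈ 0.0001596.

1.6e-4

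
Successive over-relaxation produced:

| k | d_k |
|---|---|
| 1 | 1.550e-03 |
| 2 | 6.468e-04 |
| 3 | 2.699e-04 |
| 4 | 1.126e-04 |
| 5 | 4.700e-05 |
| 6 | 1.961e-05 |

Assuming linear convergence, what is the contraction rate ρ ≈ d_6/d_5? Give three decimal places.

0.417

ρ ≈ d_6/d_5 = 1.961e-05/4.700e-05 = 0.41723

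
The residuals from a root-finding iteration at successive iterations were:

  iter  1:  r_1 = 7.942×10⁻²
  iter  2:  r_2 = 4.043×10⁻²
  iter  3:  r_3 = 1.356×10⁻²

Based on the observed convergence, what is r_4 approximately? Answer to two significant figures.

2.3e-3

First estimate the order: p ≈ ln(r_3/r_2) / ln(r_2/r_1) = ln(1.356×10⁻²/4.043×10⁻²)/ln(4.043×10⁻²/7.942×10⁻²) = ln(0.335395)/ln(0.509066) ≈ 1.6180.
Then r_4 ≈ r_3·(r_3/r_2)^p = 1.356×10⁻²·(0.335395)^1.6180 = 1.356×10⁻²·0.170746 ≈ 0.002315.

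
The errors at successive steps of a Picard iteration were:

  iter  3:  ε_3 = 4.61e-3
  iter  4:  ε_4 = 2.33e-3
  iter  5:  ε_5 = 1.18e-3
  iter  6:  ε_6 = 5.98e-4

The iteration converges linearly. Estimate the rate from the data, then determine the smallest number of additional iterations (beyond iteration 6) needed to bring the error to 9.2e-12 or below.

Rate ρ ≈ ε_6/ε_5 = 5.98e-4/1.18e-3 = 0.5068.
After j more steps, ε_{6+j} ≈ 5.98e-4·ρ^j; need ρ^j ≤ 9.2e-12/5.98e-4 = 1.53846e-08.
j ≥ ln(1.53846e-08)/ln(0.5068) = -17.9899/-0.67964 = 26.470.
So 27 more iterations are needed.

27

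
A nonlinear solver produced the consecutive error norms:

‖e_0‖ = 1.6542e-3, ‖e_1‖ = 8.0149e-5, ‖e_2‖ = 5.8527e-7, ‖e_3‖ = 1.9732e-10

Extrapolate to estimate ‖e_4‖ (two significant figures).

4.5e-16

First estimate the order: p ≈ ln(‖e_3‖/‖e_2‖) / ln(‖e_2‖/‖e_1‖) = ln(1.9732e-10/5.8527e-7)/ln(5.8527e-7/8.0149e-5) = ln(0.000337144)/ln(0.00730227) ≈ 1.6251.
Then ‖e_4‖ ≈ ‖e_3‖·(‖e_3‖/‖e_2‖)^p = 1.9732e-10·(0.000337144)^1.6251 = 1.9732e-10·2.27695e-06 ≈ 4.493e-16.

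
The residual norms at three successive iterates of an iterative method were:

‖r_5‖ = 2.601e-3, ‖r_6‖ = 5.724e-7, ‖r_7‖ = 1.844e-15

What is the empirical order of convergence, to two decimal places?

p ≈ ln(‖r_7‖/‖r_6‖) / ln(‖r_6‖/‖r_5‖)
  = ln(1.844e-15/5.724e-7) / ln(5.724e-7/2.601e-3)
  = ln(3.22152e-09) / ln(0.000220069)
  = -19.55341 / -8.42157 ≈ 2.32182

2.32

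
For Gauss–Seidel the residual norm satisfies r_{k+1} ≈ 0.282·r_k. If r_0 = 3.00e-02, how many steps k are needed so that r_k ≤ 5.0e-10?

After k steps, r_k ≈ 3.00e-02·0.282^k.
Need 0.282^k ≤ 5.0e-10/3.00e-02 = 1.66667e-08.
k ≥ ln(1.66667e-08)/ln(0.282) = -17.9099/-1.26585 = 14.149.
Smallest integer k = 15.

15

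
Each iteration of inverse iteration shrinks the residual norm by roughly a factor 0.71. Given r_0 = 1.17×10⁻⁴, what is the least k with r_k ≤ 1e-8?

After k steps, r_k ≈ 1.17×10⁻⁴·0.71^k.
Need 0.71^k ≤ 1e-8/1.17×10⁻⁴ = 8.54701e-05.
k ≥ ln(8.54701e-05)/ln(0.71) = -9.3673/-0.34249 = 27.351.
Smallest integer k = 28.

28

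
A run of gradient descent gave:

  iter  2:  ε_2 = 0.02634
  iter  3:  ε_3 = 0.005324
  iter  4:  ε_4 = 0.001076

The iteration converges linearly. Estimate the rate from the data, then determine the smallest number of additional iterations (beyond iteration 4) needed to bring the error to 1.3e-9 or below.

9

Rate ρ ≈ ε_4/ε_3 = 0.001076/0.005324 = 0.2021.
After j more steps, ε_{4+j} ≈ 0.001076·ρ^j; need ρ^j ≤ 1.3e-9/0.001076 = 1.20818e-06.
j ≥ ln(1.20818e-06)/ln(0.2021) = -13.6264/-1.59899 = 8.522.
So 9 more iterations are needed.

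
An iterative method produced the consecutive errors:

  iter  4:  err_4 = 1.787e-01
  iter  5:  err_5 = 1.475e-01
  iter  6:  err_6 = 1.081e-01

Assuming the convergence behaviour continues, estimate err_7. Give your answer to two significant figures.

First estimate the order: p ≈ ln(err_6/err_5) / ln(err_5/err_4) = ln(1.081e-01/1.475e-01)/ln(1.475e-01/1.787e-01) = ln(0.732881)/ln(0.825406) ≈ 1.6196.
Then err_7 ≈ err_6·(err_6/err_5)^p = 1.081e-01·(0.732881)^1.6196 = 1.081e-01·0.604517 ≈ 0.06535.

6.5e-2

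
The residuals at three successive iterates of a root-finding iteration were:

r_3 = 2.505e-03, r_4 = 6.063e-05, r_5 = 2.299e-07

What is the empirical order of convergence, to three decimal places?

p ≈ ln(r_5/r_4) / ln(r_4/r_3)
  = ln(2.299e-07/6.063e-05) / ln(6.063e-05/2.505e-03)
  = ln(0.00379185) / ln(0.0242036)
  = -5.574901 / -3.721254 ≈ 1.498124

1.498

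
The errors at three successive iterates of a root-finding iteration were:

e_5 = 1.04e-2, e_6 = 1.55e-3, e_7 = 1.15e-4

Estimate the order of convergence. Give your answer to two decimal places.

p ≈ ln(e_7/e_6) / ln(e_6/e_5)
  = ln(1.15e-4/1.55e-3) / ln(1.55e-3/1.04e-2)
  = ln(0.0741935) / ln(0.149038)
  = -2.60108 / -1.90355 ≈ 1.36644

1.37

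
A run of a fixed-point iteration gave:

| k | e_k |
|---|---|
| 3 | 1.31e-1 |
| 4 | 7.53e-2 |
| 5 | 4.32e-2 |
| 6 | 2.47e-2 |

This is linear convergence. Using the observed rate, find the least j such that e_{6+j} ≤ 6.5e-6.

15

Rate ρ ≈ e_6/e_5 = 2.47e-2/4.32e-2 = 0.5718.
After j more steps, e_{6+j} ≈ 2.47e-2·ρ^j; need ρ^j ≤ 6.5e-6/2.47e-2 = 0.000263158.
j ≥ ln(0.000263158)/ln(0.5718) = -8.2428/-0.55897 = 14.746.
So 15 more iterations are needed.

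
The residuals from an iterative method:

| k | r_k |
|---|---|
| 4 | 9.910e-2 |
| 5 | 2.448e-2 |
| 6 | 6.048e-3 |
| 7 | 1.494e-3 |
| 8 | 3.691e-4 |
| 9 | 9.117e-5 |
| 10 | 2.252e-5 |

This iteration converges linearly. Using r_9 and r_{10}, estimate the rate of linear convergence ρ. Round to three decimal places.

ρ ≈ r_{10}/r_9 = 2.252e-5/9.117e-5 = 0.24701

0.247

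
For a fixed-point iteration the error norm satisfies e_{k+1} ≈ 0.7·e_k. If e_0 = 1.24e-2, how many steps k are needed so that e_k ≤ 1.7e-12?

After k steps, e_k ≈ 1.24e-2·0.7^k.
Need 0.7^k ≤ 1.7e-12/1.24e-2 = 1.37097e-10.
k ≥ ln(1.37097e-10)/ln(0.7) = -22.7103/-0.35667 = 63.673.
Smallest integer k = 64.

64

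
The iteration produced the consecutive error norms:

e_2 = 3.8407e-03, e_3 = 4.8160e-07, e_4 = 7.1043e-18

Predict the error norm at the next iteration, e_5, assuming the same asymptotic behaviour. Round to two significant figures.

6.1e-48

First estimate the order: p ≈ ln(e_4/e_3) / ln(e_3/e_2) = ln(7.1043e-18/4.8160e-07)/ln(4.8160e-07/3.8407e-03) = ln(1.47515e-11)/ln(0.000125394) ≈ 2.7760.
Then e_5 ≈ e_4·(e_4/e_3)^p = 7.1043e-18·(1.47515e-11)^2.7760 = 7.1043e-18·8.56425e-31 ≈ 6.084e-48.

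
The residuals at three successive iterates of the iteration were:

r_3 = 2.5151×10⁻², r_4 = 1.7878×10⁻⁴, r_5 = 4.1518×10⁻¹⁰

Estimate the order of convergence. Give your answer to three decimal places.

p ≈ ln(r_5/r_4) / ln(r_4/r_3)
  = ln(4.1518×10⁻¹⁰/1.7878×10⁻⁴) / ln(1.7878×10⁻⁴/2.5151×10⁻²)
  = ln(2.3223e-06) / ln(0.00710827)
  = -12.972952 / -4.946496 ≈ 2.622655

2.623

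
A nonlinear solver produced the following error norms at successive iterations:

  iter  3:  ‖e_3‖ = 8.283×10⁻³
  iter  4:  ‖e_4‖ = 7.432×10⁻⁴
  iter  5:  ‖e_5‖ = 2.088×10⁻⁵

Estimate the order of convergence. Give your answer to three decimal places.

p ≈ ln(‖e_5‖/‖e_4‖) / ln(‖e_4‖/‖e_3‖)
  = ln(2.088×10⁻⁵/7.432×10⁻⁴) / ln(7.432×10⁻⁴/8.283×10⁻³)
  = ln(0.0280947) / ln(0.0897259)
  = -3.572174 / -2.410996 ≈ 1.481618

1.482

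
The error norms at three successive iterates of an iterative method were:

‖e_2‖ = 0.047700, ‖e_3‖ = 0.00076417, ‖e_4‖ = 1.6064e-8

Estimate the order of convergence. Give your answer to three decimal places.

2.605

p ≈ ln(‖e_4‖/‖e_3‖) / ln(‖e_3‖/‖e_2‖)
  = ln(1.6064e-8/0.00076417) / ln(0.00076417/0.047700)
  = ln(2.10215e-05) / ln(0.0160203)
  = -10.769965 / -4.133899 ≈ 2.605280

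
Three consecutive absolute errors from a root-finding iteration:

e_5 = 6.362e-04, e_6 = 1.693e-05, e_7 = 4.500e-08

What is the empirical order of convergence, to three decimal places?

1.635

p ≈ ln(e_7/e_6) / ln(e_6/e_5)
  = ln(4.500e-08/1.693e-05) / ln(1.693e-05/6.362e-04)
  = ln(0.002658) / ln(0.0266111)
  = -5.930181 / -3.626427 ≈ 1.635268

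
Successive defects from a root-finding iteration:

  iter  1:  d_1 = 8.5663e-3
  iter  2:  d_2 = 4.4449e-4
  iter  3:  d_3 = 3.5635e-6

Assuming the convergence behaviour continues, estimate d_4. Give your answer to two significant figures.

First estimate the order: p ≈ ln(d_3/d_2) / ln(d_2/d_1) = ln(3.5635e-6/4.4449e-4)/ln(4.4449e-4/8.5663e-3) = ln(0.00801705)/ln(0.0518882) ≈ 1.6312.
Then d_4 ≈ d_3·(d_3/d_2)^p = 3.5635e-6·(0.00801705)^1.6312 = 3.5635e-6·0.000381091 ≈ 1.358e-09.

1.4e-9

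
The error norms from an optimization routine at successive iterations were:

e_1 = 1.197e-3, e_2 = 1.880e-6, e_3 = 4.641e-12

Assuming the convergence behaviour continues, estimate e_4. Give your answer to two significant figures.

2.8e-23

First estimate the order: p ≈ ln(e_3/e_2) / ln(e_2/e_1) = ln(4.641e-12/1.880e-6)/ln(1.880e-6/1.197e-3) = ln(2.46862e-06)/ln(0.00157059) ≈ 1.9999.
Then e_4 ≈ e_3·(e_3/e_2)^p = 4.641e-12·(2.46862e-06)^1.9999 = 4.641e-12·6.10196e-12 ≈ 2.832e-23.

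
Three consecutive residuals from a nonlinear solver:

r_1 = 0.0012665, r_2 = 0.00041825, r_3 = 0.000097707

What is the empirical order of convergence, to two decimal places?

1.31

p ≈ ln(r_3/r_2) / ln(r_2/r_1)
  = ln(0.000097707/0.00041825) / ln(0.00041825/0.0012665)
  = ln(0.233609) / ln(0.330241)
  = -1.45411 / -1.10793 ≈ 1.31246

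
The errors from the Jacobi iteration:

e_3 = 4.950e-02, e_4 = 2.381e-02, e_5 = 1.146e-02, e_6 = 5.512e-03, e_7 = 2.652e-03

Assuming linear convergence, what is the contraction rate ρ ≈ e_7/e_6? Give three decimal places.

0.481

ρ ≈ e_7/e_6 = 2.652e-03/5.512e-03 = 0.48113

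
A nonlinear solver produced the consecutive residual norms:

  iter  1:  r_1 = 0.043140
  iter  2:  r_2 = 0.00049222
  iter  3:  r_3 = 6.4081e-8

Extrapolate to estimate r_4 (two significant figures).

1.1e-15

First estimate the order: p ≈ ln(r_3/r_2) / ln(r_2/r_1) = ln(6.4081e-8/0.00049222)/ln(0.00049222/0.043140) = ln(0.000130188)/ln(0.0114098) ≈ 2.0000.
Then r_4 ≈ r_3·(r_3/r_2)^p = 6.4081e-8·(0.000130188)^2.0000 = 6.4081e-8·1.69489e-08 ≈ 1.086e-15.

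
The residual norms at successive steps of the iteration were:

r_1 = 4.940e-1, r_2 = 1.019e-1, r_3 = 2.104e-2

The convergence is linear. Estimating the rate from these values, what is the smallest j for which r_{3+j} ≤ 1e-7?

8

Rate ρ ≈ r_3/r_2 = 2.104e-2/1.019e-1 = 0.2065.
After j more steps, r_{3+j} ≈ 2.104e-2·ρ^j; need ρ^j ≤ 1e-7/2.104e-2 = 4.75285e-06.
j ≥ ln(4.75285e-06)/ln(0.2065) = -12.2568/-1.57745 = 7.770.
So 8 more iterations are needed.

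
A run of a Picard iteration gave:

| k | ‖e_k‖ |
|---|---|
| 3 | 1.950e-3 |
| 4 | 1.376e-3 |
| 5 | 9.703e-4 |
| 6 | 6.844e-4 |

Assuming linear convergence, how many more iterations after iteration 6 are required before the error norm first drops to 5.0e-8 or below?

Rate ρ ≈ ‖e_6‖/‖e_5‖ = 6.844e-4/9.703e-4 = 0.7053.
After j more steps, ‖e_{6+j}‖ ≈ 6.844e-4·ρ^j; need ρ^j ≤ 5.0e-8/6.844e-4 = 7.30567e-05.
j ≥ ln(7.30567e-05)/ln(0.7053) = -9.5243/-0.34913 = 27.280.
So 28 more iterations are needed.

28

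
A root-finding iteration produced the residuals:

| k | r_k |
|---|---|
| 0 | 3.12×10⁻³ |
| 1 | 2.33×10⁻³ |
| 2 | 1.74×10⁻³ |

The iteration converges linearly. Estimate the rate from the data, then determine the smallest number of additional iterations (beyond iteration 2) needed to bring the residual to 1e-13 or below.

81

Rate ρ ≈ r_2/r_1 = 1.74×10⁻³/2.33×10⁻³ = 0.7468.
After j more steps, r_{2+j} ≈ 1.74×10⁻³·ρ^j; need ρ^j ≤ 1e-13/1.74×10⁻³ = 5.74713e-11.
j ≥ ln(5.74713e-11)/ln(0.7468) = -23.5797/-0.29196 = 80.763.
So 81 more iterations are needed.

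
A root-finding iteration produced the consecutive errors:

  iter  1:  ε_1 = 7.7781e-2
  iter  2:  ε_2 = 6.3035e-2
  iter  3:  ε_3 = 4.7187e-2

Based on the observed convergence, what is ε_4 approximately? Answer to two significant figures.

First estimate the order: p ≈ ln(ε_3/ε_2) / ln(ε_2/ε_1) = ln(4.7187e-2/6.3035e-2)/ln(6.3035e-2/7.7781e-2) = ln(0.748584)/ln(0.810416) ≈ 1.3776.
Then ε_4 ≈ ε_3·(ε_3/ε_2)^p = 4.7187e-2·(0.748584)^1.3776 = 4.7187e-2·0.671048 ≈ 0.03166.

3.2e-2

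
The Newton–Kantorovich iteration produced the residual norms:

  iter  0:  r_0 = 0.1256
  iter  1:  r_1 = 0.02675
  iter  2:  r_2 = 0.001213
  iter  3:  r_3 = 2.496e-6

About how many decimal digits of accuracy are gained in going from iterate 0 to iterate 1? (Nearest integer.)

1

Digits gained ≈ log₁₀(r_0/r_1) = log₁₀(0.1256/0.02675) = log₁₀(4.69533) ≈ 0.672.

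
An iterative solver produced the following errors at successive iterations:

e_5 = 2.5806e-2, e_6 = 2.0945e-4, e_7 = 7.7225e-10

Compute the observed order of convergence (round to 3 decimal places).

2.599

p ≈ ln(e_7/e_6) / ln(e_6/e_5)
  = ln(7.7225e-10/2.0945e-4) / ln(2.0945e-4/2.5806e-2)
  = ln(3.68704e-06) / ln(0.00811633)
  = -12.510687 / -4.813877 ≈ 2.598880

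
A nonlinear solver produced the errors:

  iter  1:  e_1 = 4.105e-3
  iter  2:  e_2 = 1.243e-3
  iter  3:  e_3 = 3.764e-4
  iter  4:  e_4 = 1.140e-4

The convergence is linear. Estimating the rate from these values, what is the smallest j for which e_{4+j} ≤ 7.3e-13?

16

Rate ρ ≈ e_4/e_3 = 1.140e-4/3.764e-4 = 0.3029.
After j more steps, e_{4+j} ≈ 1.140e-4·ρ^j; need ρ^j ≤ 7.3e-13/1.140e-4 = 6.40351e-09.
j ≥ ln(6.40351e-09)/ln(0.3029) = -18.8664/-1.19435 = 15.796.
So 16 more iterations are needed.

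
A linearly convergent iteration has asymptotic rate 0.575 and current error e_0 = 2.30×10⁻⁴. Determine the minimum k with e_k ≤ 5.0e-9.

20

After k steps, e_k ≈ 2.30×10⁻⁴·0.575^k.
Need 0.575^k ≤ 5.0e-9/2.30×10⁻⁴ = 2.17391e-05.
k ≥ ln(2.17391e-05)/ln(0.575) = -10.7364/-0.55339 = 19.401.
Smallest integer k = 20.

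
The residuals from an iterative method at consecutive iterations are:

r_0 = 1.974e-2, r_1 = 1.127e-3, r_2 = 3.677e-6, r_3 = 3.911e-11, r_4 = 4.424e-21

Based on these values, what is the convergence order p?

Consecutive ratios: r_4/r_3 = 4.424e-21/3.911e-11 = 1.13117e-10, r_3/r_2 = 3.911e-11/3.677e-6 = 1.06364e-05.
p ≈ ln(1.13117e-10)/ln(1.06364e-05) = -22.9026/-11.4512 ≈ 2.00.
So the convergence is quadratic (order 2).

2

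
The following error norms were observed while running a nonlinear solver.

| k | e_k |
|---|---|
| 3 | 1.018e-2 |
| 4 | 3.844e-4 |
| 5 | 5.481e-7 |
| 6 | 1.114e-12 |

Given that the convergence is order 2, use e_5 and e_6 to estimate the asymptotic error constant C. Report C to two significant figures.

C ≈ e_6 / e_5^2
  = 1.114e-12 / (5.481e-7)^2
  = 1.114e-12 / 3.00414e-13 ≈ 3.7082

3.7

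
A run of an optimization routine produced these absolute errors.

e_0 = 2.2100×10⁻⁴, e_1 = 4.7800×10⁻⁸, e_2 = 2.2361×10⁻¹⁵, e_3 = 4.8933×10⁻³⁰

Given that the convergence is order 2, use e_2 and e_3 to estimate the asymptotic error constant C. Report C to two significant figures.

C ≈ e_3 / e_2^2
  = 4.8933×10⁻³⁰ / (2.2361×10⁻¹⁵)^2
  = 4.8933×10⁻³⁰ / 5.00014e-30 ≈ 0.97863

0.98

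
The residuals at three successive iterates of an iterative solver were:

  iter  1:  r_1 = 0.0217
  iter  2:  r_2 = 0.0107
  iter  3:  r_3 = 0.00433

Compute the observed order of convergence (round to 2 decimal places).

p ≈ ln(r_3/r_2) / ln(r_2/r_1)
  = ln(0.00433/0.0107) / ln(0.0107/0.0217)
  = ln(0.404673) / ln(0.493088)
  = -0.90468 / -0.70707 ≈ 1.27948

1.28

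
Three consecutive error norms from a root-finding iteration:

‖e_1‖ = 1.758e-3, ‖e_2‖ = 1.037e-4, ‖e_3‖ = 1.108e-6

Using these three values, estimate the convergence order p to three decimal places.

p ≈ ln(‖e_3‖/‖e_2‖) / ln(‖e_2‖/‖e_1‖)
  = ln(1.108e-6/1.037e-4) / ln(1.037e-4/1.758e-3)
  = ln(0.0106847) / ln(0.0589875)
  = -4.538942 / -2.830430 ≈ 1.603623

1.604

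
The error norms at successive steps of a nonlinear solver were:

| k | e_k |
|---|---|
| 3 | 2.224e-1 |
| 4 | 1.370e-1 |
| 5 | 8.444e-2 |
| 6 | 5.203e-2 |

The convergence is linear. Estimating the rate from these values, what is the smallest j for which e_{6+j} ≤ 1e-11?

Rate ρ ≈ e_6/e_5 = 5.203e-2/8.444e-2 = 0.6162.
After j more steps, e_{6+j} ≈ 5.203e-2·ρ^j; need ρ^j ≤ 1e-11/5.203e-2 = 1.92197e-10.
j ≥ ln(1.92197e-10)/ln(0.6162) = -22.3725/-0.48418 = 46.207.
So 47 more iterations are needed.

47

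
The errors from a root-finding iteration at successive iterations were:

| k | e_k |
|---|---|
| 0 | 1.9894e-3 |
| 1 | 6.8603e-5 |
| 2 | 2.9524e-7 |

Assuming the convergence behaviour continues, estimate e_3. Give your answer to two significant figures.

4.4e-11

First estimate the order: p ≈ ln(e_2/e_1) / ln(e_1/e_0) = ln(2.9524e-7/6.8603e-5)/ln(6.8603e-5/1.9894e-3) = ln(0.0043036)/ln(0.0344843) ≈ 1.6180.
Then e_3 ≈ e_2·(e_2/e_1)^p = 2.9524e-7·(0.0043036)^1.6180 = 2.9524e-7·0.000148436 ≈ 4.382e-11.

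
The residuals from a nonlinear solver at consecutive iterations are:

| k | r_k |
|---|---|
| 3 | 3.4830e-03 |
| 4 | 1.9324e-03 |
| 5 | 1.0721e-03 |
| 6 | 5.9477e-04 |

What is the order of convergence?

1

Consecutive ratios: r_6/r_5 = 5.9477e-04/1.0721e-03 = 0.554771, r_5/r_4 = 1.0721e-03/1.9324e-03 = 0.554802.
p ≈ ln(0.554771)/ln(0.554802) = -0.5892/-0.5891 ≈ 1.00.
So the convergence is linear (order 1).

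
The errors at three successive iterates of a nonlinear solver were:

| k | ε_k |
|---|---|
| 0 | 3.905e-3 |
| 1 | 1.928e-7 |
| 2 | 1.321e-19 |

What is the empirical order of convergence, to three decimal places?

2.825

p ≈ ln(ε_2/ε_1) / ln(ε_1/ε_0)
  = ln(1.321e-19/1.928e-7) / ln(1.928e-7/3.905e-3)
  = ln(6.85166e-13) / ln(4.93726e-05)
  = -28.009115 / -9.916115 ≈ 2.824606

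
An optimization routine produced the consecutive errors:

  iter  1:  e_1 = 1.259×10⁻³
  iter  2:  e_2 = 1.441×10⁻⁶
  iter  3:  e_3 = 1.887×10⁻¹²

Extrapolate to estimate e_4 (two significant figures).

First estimate the order: p ≈ ln(e_3/e_2) / ln(e_2/e_1) = ln(1.887×10⁻¹²/1.441×10⁻⁶)/ln(1.441×10⁻⁶/1.259×10⁻³) = ln(1.30951e-06)/ln(0.00114456) ≈ 2.0001.
Then e_4 ≈ e_3·(e_3/e_2)^p = 1.887×10⁻¹²·(1.30951e-06)^2.0001 = 1.887×10⁻¹²·1.7125e-12 ≈ 3.231e-24.

3.2e-24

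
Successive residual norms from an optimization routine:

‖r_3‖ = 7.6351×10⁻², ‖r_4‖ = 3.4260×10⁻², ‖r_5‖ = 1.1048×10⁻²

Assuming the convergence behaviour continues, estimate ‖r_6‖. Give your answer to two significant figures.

First estimate the order: p ≈ ln(‖r_5‖/‖r_4‖) / ln(‖r_4‖/‖r_3‖) = ln(1.1048×10⁻²/3.4260×10⁻²)/ln(3.4260×10⁻²/7.6351×10⁻²) = ln(0.322475)/ln(0.448717) ≈ 1.4123.
Then ‖r_6‖ ≈ ‖r_5‖·(‖r_5‖/‖r_4‖)^p = 1.1048×10⁻²·(0.322475)^1.4123 = 1.1048×10⁻²·0.202232 ≈ 0.002234.

2.2e-3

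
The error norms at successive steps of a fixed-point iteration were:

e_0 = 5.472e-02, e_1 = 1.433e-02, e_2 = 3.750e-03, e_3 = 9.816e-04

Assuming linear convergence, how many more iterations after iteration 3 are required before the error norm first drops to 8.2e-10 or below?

Rate ρ ≈ e_3/e_2 = 9.816e-04/3.750e-03 = 0.2618.
After j more steps, e_{3+j} ≈ 9.816e-04·ρ^j; need ρ^j ≤ 8.2e-10/9.816e-04 = 8.35371e-07.
j ≥ ln(8.35371e-07)/ln(0.2618) = -13.9954/-1.34017 = 10.443.
So 11 more iterations are needed.

11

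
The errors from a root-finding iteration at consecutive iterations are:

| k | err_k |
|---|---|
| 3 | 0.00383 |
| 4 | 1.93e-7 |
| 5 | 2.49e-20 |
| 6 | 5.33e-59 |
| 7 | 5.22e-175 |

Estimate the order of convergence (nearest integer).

Consecutive ratios: err_7/err_6 = 5.22e-175/5.33e-59 = 9.79362e-117, err_6/err_5 = 5.33e-59/2.49e-20 = 2.14056e-39.
p ≈ ln(9.79362e-117)/ln(2.14056e-39) = -267.1207/-89.0398 ≈ 3.00.
So the convergence is cubic (order 3).

3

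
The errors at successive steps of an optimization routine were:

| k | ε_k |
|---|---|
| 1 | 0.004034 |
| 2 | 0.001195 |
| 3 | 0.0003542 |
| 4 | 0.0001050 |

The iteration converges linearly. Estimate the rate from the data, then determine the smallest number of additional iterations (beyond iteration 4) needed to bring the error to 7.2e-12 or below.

14

Rate ρ ≈ ε_4/ε_3 = 0.0001050/0.0003542 = 0.2964.
After j more steps, ε_{4+j} ≈ 0.0001050·ρ^j; need ρ^j ≤ 7.2e-12/0.0001050 = 6.85714e-08.
j ≥ ln(6.85714e-08)/ln(0.2964) = -16.4954/-1.21605 = 13.565.
So 14 more iterations are needed.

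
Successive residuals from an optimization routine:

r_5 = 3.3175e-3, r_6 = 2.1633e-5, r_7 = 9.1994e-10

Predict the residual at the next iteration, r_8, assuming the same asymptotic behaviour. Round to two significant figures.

First estimate the order: p ≈ ln(r_7/r_6) / ln(r_6/r_5) = ln(9.1994e-10/2.1633e-5)/ln(2.1633e-5/3.3175e-3) = ln(4.25248e-05)/ln(0.00652087) ≈ 2.0000.
Then r_8 ≈ r_7·(r_7/r_6)^p = 9.1994e-10·(4.25248e-05)^2.0000 = 9.1994e-10·1.80836e-09 ≈ 1.664e-18.

1.7e-18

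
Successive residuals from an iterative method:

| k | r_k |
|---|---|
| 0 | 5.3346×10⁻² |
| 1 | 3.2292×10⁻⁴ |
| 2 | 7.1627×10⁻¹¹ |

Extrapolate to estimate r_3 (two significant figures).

7.8e-31

First estimate the order: p ≈ ln(r_2/r_1) / ln(r_1/r_0) = ln(7.1627×10⁻¹¹/3.2292×10⁻⁴)/ln(3.2292×10⁻⁴/5.3346×10⁻²) = ln(2.2181e-07)/ln(0.00605331) ≈ 3.0000.
Then r_3 ≈ r_2·(r_2/r_1)^p = 7.1627×10⁻¹¹·(2.2181e-07)^3.0000 = 7.1627×10⁻¹¹·1.0913e-20 ≈ 7.817e-31.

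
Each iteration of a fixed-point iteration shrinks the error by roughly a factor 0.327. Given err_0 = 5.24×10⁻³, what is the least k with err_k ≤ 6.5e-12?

19

After k steps, err_k ≈ 5.24×10⁻³·0.327^k.
Need 0.327^k ≤ 6.5e-12/5.24×10⁻³ = 1.24046e-09.
k ≥ ln(1.24046e-09)/ln(0.327) = -20.5078/-1.11780 = 18.347.
Smallest integer k = 19.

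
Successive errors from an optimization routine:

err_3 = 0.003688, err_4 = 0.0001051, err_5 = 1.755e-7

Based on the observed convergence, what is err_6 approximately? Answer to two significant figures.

1.8e-12

First estimate the order: p ≈ ln(err_5/err_4) / ln(err_4/err_3) = ln(1.755e-7/0.0001051)/ln(0.0001051/0.003688) = ln(0.00166984)/ln(0.0284978) ≈ 1.7974.
Then err_6 ≈ err_5·(err_5/err_4)^p = 1.755e-7·(0.00166984)^1.7974 = 1.755e-7·1.01868e-05 ≈ 1.788e-12.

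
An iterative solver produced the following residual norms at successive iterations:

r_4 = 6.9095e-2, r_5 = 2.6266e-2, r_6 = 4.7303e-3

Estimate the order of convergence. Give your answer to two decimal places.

p ≈ ln(r_6/r_5) / ln(r_5/r_4)
  = ln(4.7303e-3/2.6266e-2) / ln(2.6266e-2/6.9095e-2)
  = ln(0.180092) / ln(0.380143)
  = -1.71429 / -0.96721 ≈ 1.77241

1.77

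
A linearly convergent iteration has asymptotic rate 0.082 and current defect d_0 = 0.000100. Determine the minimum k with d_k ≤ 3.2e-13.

8

After k steps, d_k ≈ 0.000100·0.082^k.
Need 0.082^k ≤ 3.2e-13/0.000100 = 3.2e-09.
k ≥ ln(3.2e-09)/ln(0.082) = -19.5601/-2.50104 = 7.821.
Smallest integer k = 8.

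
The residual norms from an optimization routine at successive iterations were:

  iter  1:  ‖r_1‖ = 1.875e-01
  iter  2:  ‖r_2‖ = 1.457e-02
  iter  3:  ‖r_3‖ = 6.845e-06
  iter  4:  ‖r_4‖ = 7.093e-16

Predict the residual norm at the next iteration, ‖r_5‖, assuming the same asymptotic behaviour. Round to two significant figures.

First estimate the order: p ≈ ln(‖r_4‖/‖r_3‖) / ln(‖r_3‖/‖r_2‖) = ln(7.093e-16/6.845e-06)/ln(6.845e-06/1.457e-02) = ln(1.03623e-10)/ln(0.000469801) ≈ 3.0001.
Then ‖r_5‖ ≈ ‖r_4‖·(‖r_4‖/‖r_3‖)^p = 7.093e-16·(1.03623e-10)^3.0001 = 7.093e-16·1.11012e-30 ≈ 7.874e-46.

7.9e-46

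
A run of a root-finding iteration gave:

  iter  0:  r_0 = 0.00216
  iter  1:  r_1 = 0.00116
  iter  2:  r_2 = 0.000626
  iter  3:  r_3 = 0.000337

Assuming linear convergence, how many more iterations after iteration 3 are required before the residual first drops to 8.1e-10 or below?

21

Rate ρ ≈ r_3/r_2 = 0.000337/0.000626 = 0.5383.
After j more steps, r_{3+j} ≈ 0.000337·ρ^j; need ρ^j ≤ 8.1e-10/0.000337 = 2.40356e-06.
j ≥ ln(2.40356e-06)/ln(0.5383) = -12.9386/-0.61934 = 20.891.
So 21 more iterations are needed.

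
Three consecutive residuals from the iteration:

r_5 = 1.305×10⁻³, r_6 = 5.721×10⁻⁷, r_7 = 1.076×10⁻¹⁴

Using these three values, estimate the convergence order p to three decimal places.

2.301

p ≈ ln(r_7/r_6) / ln(r_6/r_5)
  = ln(1.076×10⁻¹⁴/5.721×10⁻⁷) / ln(5.721×10⁻⁷/1.305×10⁻³)
  = ln(1.88079e-08) / ln(0.000438391)
  = -17.788989 / -7.732399 ≈ 2.300578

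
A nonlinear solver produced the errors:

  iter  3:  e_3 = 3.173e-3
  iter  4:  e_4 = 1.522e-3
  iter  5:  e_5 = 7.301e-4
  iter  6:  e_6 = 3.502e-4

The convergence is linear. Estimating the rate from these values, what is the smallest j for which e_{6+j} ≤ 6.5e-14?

31

Rate ρ ≈ e_6/e_5 = 3.502e-4/7.301e-4 = 0.4797.
After j more steps, e_{6+j} ≈ 3.502e-4·ρ^j; need ρ^j ≤ 6.5e-14/3.502e-4 = 1.85608e-10.
j ≥ ln(1.85608e-10)/ln(0.4797) = -22.4074/-0.73459 = 30.503.
So 31 more iterations are needed.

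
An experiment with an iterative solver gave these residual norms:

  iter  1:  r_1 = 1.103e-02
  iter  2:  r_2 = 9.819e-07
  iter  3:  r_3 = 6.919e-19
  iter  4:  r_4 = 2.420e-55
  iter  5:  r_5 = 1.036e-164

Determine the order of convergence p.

Consecutive ratios: r_5/r_4 = 1.036e-164/2.420e-55 = 4.28099e-110, r_4/r_3 = 2.420e-55/6.919e-19 = 3.49762e-37.
p ≈ ln(4.28099e-110)/ln(3.49762e-37) = -251.8302/-83.9436 ≈ 3.00.
So the convergence is cubic (order 3).

3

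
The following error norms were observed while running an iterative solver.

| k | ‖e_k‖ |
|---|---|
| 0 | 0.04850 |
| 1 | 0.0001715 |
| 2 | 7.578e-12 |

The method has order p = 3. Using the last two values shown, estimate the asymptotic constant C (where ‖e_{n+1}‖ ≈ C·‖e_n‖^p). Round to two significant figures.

1.5

C ≈ ‖e_2‖ / ‖e_1‖^3
  = 7.578e-12 / (0.0001715)^3
  = 7.578e-12 / 5.0442e-12 ≈ 1.5023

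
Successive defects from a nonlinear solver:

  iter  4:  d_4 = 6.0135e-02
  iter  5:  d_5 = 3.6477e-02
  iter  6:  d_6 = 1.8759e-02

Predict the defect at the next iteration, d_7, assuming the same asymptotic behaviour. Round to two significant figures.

7.7e-3

First estimate the order: p ≈ ln(d_6/d_5) / ln(d_5/d_4) = ln(1.8759e-02/3.6477e-02)/ln(3.6477e-02/6.0135e-02) = ln(0.514269)/ln(0.606585) ≈ 1.3303.
Then d_7 ≈ d_6·(d_6/d_5)^p = 1.8759e-02·(0.514269)^1.3303 = 1.8759e-02·0.412854 ≈ 0.007745.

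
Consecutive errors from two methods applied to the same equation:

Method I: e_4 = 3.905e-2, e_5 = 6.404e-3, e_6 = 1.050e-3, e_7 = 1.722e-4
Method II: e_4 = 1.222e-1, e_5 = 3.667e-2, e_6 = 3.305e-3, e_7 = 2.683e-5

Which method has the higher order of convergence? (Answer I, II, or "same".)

Method I: p ≈ ln(1.722e-4/1.050e-3)/ln(1.050e-3/6.404e-3) ≈ 1.00.
Method II: p ≈ ln(2.683e-5/3.305e-3)/ln(3.305e-3/3.667e-2) ≈ 2.00.
Method II has the higher order (≈2.0 vs ≈1.0).

II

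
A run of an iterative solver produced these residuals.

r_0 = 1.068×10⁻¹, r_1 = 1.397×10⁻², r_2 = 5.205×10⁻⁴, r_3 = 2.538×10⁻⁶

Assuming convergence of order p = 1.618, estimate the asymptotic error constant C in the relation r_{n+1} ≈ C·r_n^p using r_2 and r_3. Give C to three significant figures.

C ≈ r_3 / r_2^1.618
  = 2.538×10⁻⁶ / (5.205×10⁻⁴)^1.618
  = 2.538×10⁻⁶ / 4.86596e-06 ≈ 0.52158

0.522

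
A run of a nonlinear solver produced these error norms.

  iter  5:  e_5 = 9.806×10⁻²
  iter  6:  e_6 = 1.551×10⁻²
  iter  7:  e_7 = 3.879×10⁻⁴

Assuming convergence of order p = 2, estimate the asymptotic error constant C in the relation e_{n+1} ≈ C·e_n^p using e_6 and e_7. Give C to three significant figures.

C ≈ e_7 / e_6^2
  = 3.879×10⁻⁴ / (1.551×10⁻²)^2
  = 3.879×10⁻⁴ / 0.00024056 ≈ 1.6125

1.61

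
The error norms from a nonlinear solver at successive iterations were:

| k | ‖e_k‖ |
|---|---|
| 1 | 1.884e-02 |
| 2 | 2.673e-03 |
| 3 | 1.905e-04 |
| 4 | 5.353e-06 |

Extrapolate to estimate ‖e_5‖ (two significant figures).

First estimate the order: p ≈ ln(‖e_4‖/‖e_3‖) / ln(‖e_3‖/‖e_2‖) = ln(5.353e-06/1.905e-04)/ln(1.905e-04/2.673e-03) = ln(0.0280997)/ln(0.0712682) ≈ 1.3524.
Then ‖e_5‖ ≈ ‖e_4‖·(‖e_4‖/‖e_3‖)^p = 5.353e-06·(0.0280997)^1.3524 = 5.353e-06·0.00798039 ≈ 4.272e-08.

4.3e-8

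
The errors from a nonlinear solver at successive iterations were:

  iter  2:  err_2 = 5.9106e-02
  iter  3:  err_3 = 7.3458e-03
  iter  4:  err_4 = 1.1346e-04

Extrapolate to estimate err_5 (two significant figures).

2.7e-8

First estimate the order: p ≈ ln(err_4/err_3) / ln(err_3/err_2) = ln(1.1346e-04/7.3458e-03)/ln(7.3458e-03/5.9106e-02) = ln(0.0154456)/ln(0.124282) ≈ 2.0000.
Then err_5 ≈ err_4·(err_4/err_3)^p = 1.1346e-04·(0.0154456)^2.0000 = 1.1346e-04·0.000238567 ≈ 2.707e-08.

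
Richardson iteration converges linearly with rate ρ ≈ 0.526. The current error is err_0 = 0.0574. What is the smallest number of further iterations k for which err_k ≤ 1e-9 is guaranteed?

28

After k steps, err_k ≈ 0.0574·0.526^k.
Need 0.526^k ≤ 1e-9/0.0574 = 1.74216e-08.
k ≥ ln(1.74216e-08)/ln(0.526) = -17.8656/-0.64245 = 27.809.
Smallest integer k = 28.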